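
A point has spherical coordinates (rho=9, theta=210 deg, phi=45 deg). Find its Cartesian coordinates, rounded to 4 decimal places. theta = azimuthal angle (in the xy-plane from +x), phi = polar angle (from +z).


x = 9 * sin(45) * cos(210) = -5.5114
y = 9 * sin(45) * sin(210) = -3.182
z = 9 * cos(45) = 6.364

(-5.5114, -3.182, 6.364)


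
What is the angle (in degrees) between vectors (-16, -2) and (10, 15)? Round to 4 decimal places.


dot = -16*10 + -2*15 = -190
|u| = 16.1245, |v| = 18.0278
cos(angle) = -0.6536
angle = 130.8151 degrees

130.8151 degrees


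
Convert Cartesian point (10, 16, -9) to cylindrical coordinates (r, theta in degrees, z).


r = sqrt(10^2 + 16^2) = 18.868
theta = atan2(16, 10) = 57.9946 deg
z = -9

r = 18.868, theta = 57.9946 deg, z = -9


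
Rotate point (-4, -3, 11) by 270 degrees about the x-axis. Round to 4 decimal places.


x' = -4
y' = -3*cos(270) - 11*sin(270) = 11
z' = -3*sin(270) + 11*cos(270) = 3

(-4, 11, 3)


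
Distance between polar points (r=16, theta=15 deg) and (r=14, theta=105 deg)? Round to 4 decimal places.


d = sqrt(r1^2 + r2^2 - 2*r1*r2*cos(t2-t1))
d = sqrt(16^2 + 14^2 - 2*16*14*cos(105-15)) = 21.2603

21.2603


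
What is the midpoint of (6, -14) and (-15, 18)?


Midpoint = ((6+-15)/2, (-14+18)/2) = (-4.5, 2)

(-4.5, 2)


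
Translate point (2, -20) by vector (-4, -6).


Translation: (x+dx, y+dy) = (2+-4, -20+-6) = (-2, -26)

(-2, -26)


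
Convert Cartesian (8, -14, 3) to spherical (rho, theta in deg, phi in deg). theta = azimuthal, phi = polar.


rho = sqrt(8^2 + (-14)^2 + 3^2) = 16.4012
theta = atan2(-14, 8) = 299.7449 deg
phi = acos(3/16.4012) = 79.4605 deg

rho = 16.4012, theta = 299.7449 deg, phi = 79.4605 deg


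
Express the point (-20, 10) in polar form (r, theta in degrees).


r = sqrt((-20)^2 + 10^2) = 22.3607
theta = atan2(10, -20) = 153.4349 degrees

r = 22.3607, theta = 153.4349 degrees


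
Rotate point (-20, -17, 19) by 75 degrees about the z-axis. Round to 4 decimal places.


x' = -20*cos(75) - -17*sin(75) = 11.2444
y' = -20*sin(75) + -17*cos(75) = -23.7184
z' = 19

(11.2444, -23.7184, 19)


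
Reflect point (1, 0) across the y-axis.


Reflection across y-axis: (x, y) -> (-x, y)
(1, 0) -> (-1, 0)

(-1, 0)


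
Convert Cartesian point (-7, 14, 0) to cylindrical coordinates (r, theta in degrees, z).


r = sqrt((-7)^2 + 14^2) = 15.6525
theta = atan2(14, -7) = 116.5651 deg
z = 0

r = 15.6525, theta = 116.5651 deg, z = 0


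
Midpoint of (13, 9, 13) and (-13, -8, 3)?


Midpoint = ((13+-13)/2, (9+-8)/2, (13+3)/2) = (0, 0.5, 8)

(0, 0.5, 8)


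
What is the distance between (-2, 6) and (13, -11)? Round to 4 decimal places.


d = sqrt((13--2)^2 + (-11-6)^2) = 22.6716

22.6716


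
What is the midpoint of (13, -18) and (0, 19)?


Midpoint = ((13+0)/2, (-18+19)/2) = (6.5, 0.5)

(6.5, 0.5)


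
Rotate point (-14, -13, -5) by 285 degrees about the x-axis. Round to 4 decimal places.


x' = -14
y' = -13*cos(285) - -5*sin(285) = -8.1943
z' = -13*sin(285) + -5*cos(285) = 11.2629

(-14, -8.1943, 11.2629)


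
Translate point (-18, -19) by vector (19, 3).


Translation: (x+dx, y+dy) = (-18+19, -19+3) = (1, -16)

(1, -16)


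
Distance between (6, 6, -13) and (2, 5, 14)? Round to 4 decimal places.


d = sqrt((2-6)^2 + (5-6)^2 + (14--13)^2) = 27.313

27.313


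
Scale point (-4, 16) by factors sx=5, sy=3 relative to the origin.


Scaling: (x*sx, y*sy) = (-4*5, 16*3) = (-20, 48)

(-20, 48)


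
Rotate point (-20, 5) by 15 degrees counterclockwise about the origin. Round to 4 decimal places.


x' = -20*cos(15) - 5*sin(15) = -20.6126
y' = -20*sin(15) + 5*cos(15) = -0.3468

(-20.6126, -0.3468)


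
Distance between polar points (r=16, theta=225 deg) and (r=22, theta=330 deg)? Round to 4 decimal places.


d = sqrt(r1^2 + r2^2 - 2*r1*r2*cos(t2-t1))
d = sqrt(16^2 + 22^2 - 2*16*22*cos(330-225)) = 30.3679

30.3679


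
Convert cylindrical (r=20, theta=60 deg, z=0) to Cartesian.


x = 20 * cos(60) = 10
y = 20 * sin(60) = 17.3205
z = 0

(10, 17.3205, 0)


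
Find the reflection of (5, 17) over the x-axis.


Reflection across x-axis: (x, y) -> (x, -y)
(5, 17) -> (5, -17)

(5, -17)


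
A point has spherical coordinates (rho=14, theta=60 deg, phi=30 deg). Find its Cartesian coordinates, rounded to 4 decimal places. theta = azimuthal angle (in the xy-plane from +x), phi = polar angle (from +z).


x = 14 * sin(30) * cos(60) = 3.5
y = 14 * sin(30) * sin(60) = 6.0622
z = 14 * cos(30) = 12.1244

(3.5, 6.0622, 12.1244)


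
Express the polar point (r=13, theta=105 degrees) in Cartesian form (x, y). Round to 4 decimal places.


x = 13 * cos(105) = -3.3646
y = 13 * sin(105) = 12.557

(-3.3646, 12.557)


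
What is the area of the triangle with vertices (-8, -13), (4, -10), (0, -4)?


Area = |x1(y2-y3) + x2(y3-y1) + x3(y1-y2)| / 2
= |-8*(-10--4) + 4*(-4--13) + 0*(-13--10)| / 2
= 42

42


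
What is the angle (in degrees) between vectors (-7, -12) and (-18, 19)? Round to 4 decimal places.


dot = -7*-18 + -12*19 = -102
|u| = 13.8924, |v| = 26.1725
cos(angle) = -0.2805
angle = 106.2917 degrees

106.2917 degrees


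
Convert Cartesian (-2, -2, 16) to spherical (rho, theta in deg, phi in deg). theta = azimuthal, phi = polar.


rho = sqrt((-2)^2 + (-2)^2 + 16^2) = 16.2481
theta = atan2(-2, -2) = 225 deg
phi = acos(16/16.2481) = 10.025 deg

rho = 16.2481, theta = 225 deg, phi = 10.025 deg


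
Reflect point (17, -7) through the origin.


Reflection through origin: (x, y) -> (-x, -y)
(17, -7) -> (-17, 7)

(-17, 7)


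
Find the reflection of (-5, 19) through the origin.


Reflection through origin: (x, y) -> (-x, -y)
(-5, 19) -> (5, -19)

(5, -19)


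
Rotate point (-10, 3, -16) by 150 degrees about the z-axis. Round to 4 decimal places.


x' = -10*cos(150) - 3*sin(150) = 7.1603
y' = -10*sin(150) + 3*cos(150) = -7.5981
z' = -16

(7.1603, -7.5981, -16)


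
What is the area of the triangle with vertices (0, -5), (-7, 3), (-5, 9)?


Area = |x1(y2-y3) + x2(y3-y1) + x3(y1-y2)| / 2
= |0*(3-9) + -7*(9--5) + -5*(-5-3)| / 2
= 29

29


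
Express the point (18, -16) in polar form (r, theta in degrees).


r = sqrt(18^2 + (-16)^2) = 24.0832
theta = atan2(-16, 18) = 318.3665 degrees

r = 24.0832, theta = 318.3665 degrees


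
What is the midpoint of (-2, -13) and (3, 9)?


Midpoint = ((-2+3)/2, (-13+9)/2) = (0.5, -2)

(0.5, -2)


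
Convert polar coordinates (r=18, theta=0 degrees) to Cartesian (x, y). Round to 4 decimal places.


x = 18 * cos(0) = 18
y = 18 * sin(0) = 0

(18, 0)


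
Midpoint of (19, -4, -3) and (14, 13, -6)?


Midpoint = ((19+14)/2, (-4+13)/2, (-3+-6)/2) = (16.5, 4.5, -4.5)

(16.5, 4.5, -4.5)


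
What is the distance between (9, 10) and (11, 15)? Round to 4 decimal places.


d = sqrt((11-9)^2 + (15-10)^2) = 5.3852

5.3852


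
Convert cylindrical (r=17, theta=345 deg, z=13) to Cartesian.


x = 17 * cos(345) = 16.4207
y = 17 * sin(345) = -4.3999
z = 13

(16.4207, -4.3999, 13)


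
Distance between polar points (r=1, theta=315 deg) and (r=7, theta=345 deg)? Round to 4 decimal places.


d = sqrt(r1^2 + r2^2 - 2*r1*r2*cos(t2-t1))
d = sqrt(1^2 + 7^2 - 2*1*7*cos(345-315)) = 6.1543

6.1543


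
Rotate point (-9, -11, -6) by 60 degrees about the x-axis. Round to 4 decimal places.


x' = -9
y' = -11*cos(60) - -6*sin(60) = -0.3038
z' = -11*sin(60) + -6*cos(60) = -12.5263

(-9, -0.3038, -12.5263)


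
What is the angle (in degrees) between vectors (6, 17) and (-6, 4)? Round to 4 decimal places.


dot = 6*-6 + 17*4 = 32
|u| = 18.0278, |v| = 7.2111
cos(angle) = 0.2462
angle = 75.75 degrees

75.75 degrees


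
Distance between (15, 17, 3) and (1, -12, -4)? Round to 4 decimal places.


d = sqrt((1-15)^2 + (-12-17)^2 + (-4-3)^2) = 32.9545

32.9545


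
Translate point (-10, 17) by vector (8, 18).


Translation: (x+dx, y+dy) = (-10+8, 17+18) = (-2, 35)

(-2, 35)


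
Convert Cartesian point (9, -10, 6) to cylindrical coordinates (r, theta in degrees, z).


r = sqrt(9^2 + (-10)^2) = 13.4536
theta = atan2(-10, 9) = 311.9872 deg
z = 6

r = 13.4536, theta = 311.9872 deg, z = 6


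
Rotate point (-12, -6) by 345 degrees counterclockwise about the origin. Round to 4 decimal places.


x' = -12*cos(345) - -6*sin(345) = -13.144
y' = -12*sin(345) + -6*cos(345) = -2.6897

(-13.144, -2.6897)


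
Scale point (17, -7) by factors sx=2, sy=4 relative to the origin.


Scaling: (x*sx, y*sy) = (17*2, -7*4) = (34, -28)

(34, -28)


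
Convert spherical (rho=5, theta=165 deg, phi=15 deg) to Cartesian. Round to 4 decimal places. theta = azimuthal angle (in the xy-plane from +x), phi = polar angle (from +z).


x = 5 * sin(15) * cos(165) = -1.25
y = 5 * sin(15) * sin(165) = 0.3349
z = 5 * cos(15) = 4.8296

(-1.25, 0.3349, 4.8296)


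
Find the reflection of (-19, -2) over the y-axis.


Reflection across y-axis: (x, y) -> (-x, y)
(-19, -2) -> (19, -2)

(19, -2)


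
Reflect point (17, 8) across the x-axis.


Reflection across x-axis: (x, y) -> (x, -y)
(17, 8) -> (17, -8)

(17, -8)


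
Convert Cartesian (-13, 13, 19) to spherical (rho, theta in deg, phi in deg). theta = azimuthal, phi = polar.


rho = sqrt((-13)^2 + 13^2 + 19^2) = 26.4386
theta = atan2(13, -13) = 135 deg
phi = acos(19/26.4386) = 44.0572 deg

rho = 26.4386, theta = 135 deg, phi = 44.0572 deg


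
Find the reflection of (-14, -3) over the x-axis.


Reflection across x-axis: (x, y) -> (x, -y)
(-14, -3) -> (-14, 3)

(-14, 3)


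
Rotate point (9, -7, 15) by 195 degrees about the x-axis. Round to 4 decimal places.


x' = 9
y' = -7*cos(195) - 15*sin(195) = 10.6438
z' = -7*sin(195) + 15*cos(195) = -12.6772

(9, 10.6438, -12.6772)


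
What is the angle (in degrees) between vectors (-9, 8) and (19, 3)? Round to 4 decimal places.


dot = -9*19 + 8*3 = -147
|u| = 12.0416, |v| = 19.2354
cos(angle) = -0.6346
angle = 129.3938 degrees

129.3938 degrees


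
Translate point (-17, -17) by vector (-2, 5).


Translation: (x+dx, y+dy) = (-17+-2, -17+5) = (-19, -12)

(-19, -12)


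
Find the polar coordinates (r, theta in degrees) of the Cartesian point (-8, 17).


r = sqrt((-8)^2 + 17^2) = 18.7883
theta = atan2(17, -8) = 115.2011 degrees

r = 18.7883, theta = 115.2011 degrees


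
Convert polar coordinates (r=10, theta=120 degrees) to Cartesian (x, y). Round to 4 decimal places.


x = 10 * cos(120) = -5
y = 10 * sin(120) = 8.6603

(-5, 8.6603)


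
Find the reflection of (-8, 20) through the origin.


Reflection through origin: (x, y) -> (-x, -y)
(-8, 20) -> (8, -20)

(8, -20)


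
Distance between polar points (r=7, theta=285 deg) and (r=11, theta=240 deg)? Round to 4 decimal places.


d = sqrt(r1^2 + r2^2 - 2*r1*r2*cos(t2-t1))
d = sqrt(7^2 + 11^2 - 2*7*11*cos(240-285)) = 7.817

7.817


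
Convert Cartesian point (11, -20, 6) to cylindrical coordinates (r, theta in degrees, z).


r = sqrt(11^2 + (-20)^2) = 22.8254
theta = atan2(-20, 11) = 298.8108 deg
z = 6

r = 22.8254, theta = 298.8108 deg, z = 6


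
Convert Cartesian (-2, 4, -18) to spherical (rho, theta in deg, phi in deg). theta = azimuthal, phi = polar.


rho = sqrt((-2)^2 + 4^2 + (-18)^2) = 18.5472
theta = atan2(4, -2) = 116.5651 deg
phi = acos(-18/18.5472) = 166.0473 deg

rho = 18.5472, theta = 116.5651 deg, phi = 166.0473 deg


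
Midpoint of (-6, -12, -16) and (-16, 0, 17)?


Midpoint = ((-6+-16)/2, (-12+0)/2, (-16+17)/2) = (-11, -6, 0.5)

(-11, -6, 0.5)


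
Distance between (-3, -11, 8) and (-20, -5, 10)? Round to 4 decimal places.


d = sqrt((-20--3)^2 + (-5--11)^2 + (10-8)^2) = 18.1384

18.1384


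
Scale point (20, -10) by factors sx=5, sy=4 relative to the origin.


Scaling: (x*sx, y*sy) = (20*5, -10*4) = (100, -40)

(100, -40)


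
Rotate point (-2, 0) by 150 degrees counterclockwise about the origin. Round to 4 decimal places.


x' = -2*cos(150) - 0*sin(150) = 1.7321
y' = -2*sin(150) + 0*cos(150) = -1

(1.7321, -1)


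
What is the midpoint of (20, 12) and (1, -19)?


Midpoint = ((20+1)/2, (12+-19)/2) = (10.5, -3.5)

(10.5, -3.5)


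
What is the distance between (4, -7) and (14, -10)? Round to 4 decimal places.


d = sqrt((14-4)^2 + (-10--7)^2) = 10.4403

10.4403


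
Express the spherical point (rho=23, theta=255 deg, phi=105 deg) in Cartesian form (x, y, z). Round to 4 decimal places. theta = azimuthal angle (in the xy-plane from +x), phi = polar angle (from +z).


x = 23 * sin(105) * cos(255) = -5.75
y = 23 * sin(105) * sin(255) = -21.4593
z = 23 * cos(105) = -5.9528

(-5.75, -21.4593, -5.9528)


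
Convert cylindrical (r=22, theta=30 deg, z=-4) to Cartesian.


x = 22 * cos(30) = 19.0526
y = 22 * sin(30) = 11
z = -4

(19.0526, 11, -4)


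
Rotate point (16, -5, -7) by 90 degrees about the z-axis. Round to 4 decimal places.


x' = 16*cos(90) - -5*sin(90) = 5
y' = 16*sin(90) + -5*cos(90) = 16
z' = -7

(5, 16, -7)


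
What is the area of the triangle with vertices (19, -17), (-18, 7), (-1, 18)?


Area = |x1(y2-y3) + x2(y3-y1) + x3(y1-y2)| / 2
= |19*(7-18) + -18*(18--17) + -1*(-17-7)| / 2
= 407.5

407.5


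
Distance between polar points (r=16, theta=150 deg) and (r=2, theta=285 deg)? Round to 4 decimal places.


d = sqrt(r1^2 + r2^2 - 2*r1*r2*cos(t2-t1))
d = sqrt(16^2 + 2^2 - 2*16*2*cos(285-150)) = 17.4715

17.4715


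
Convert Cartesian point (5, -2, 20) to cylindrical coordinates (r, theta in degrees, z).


r = sqrt(5^2 + (-2)^2) = 5.3852
theta = atan2(-2, 5) = 338.1986 deg
z = 20

r = 5.3852, theta = 338.1986 deg, z = 20


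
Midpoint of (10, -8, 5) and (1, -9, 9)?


Midpoint = ((10+1)/2, (-8+-9)/2, (5+9)/2) = (5.5, -8.5, 7)

(5.5, -8.5, 7)


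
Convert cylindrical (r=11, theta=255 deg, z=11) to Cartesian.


x = 11 * cos(255) = -2.847
y = 11 * sin(255) = -10.6252
z = 11

(-2.847, -10.6252, 11)


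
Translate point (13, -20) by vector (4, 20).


Translation: (x+dx, y+dy) = (13+4, -20+20) = (17, 0)

(17, 0)


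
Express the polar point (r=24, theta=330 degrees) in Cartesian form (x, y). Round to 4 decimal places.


x = 24 * cos(330) = 20.7846
y = 24 * sin(330) = -12

(20.7846, -12)


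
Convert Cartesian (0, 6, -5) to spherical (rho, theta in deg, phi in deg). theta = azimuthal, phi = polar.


rho = sqrt(0^2 + 6^2 + (-5)^2) = 7.8102
theta = atan2(6, 0) = 90 deg
phi = acos(-5/7.8102) = 129.8056 deg

rho = 7.8102, theta = 90 deg, phi = 129.8056 deg


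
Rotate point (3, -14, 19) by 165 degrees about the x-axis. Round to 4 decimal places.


x' = 3
y' = -14*cos(165) - 19*sin(165) = 8.6054
z' = -14*sin(165) + 19*cos(165) = -21.9761

(3, 8.6054, -21.9761)


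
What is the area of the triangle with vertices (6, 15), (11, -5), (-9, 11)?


Area = |x1(y2-y3) + x2(y3-y1) + x3(y1-y2)| / 2
= |6*(-5-11) + 11*(11-15) + -9*(15--5)| / 2
= 160

160


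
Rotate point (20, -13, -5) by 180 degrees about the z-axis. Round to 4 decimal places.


x' = 20*cos(180) - -13*sin(180) = -20
y' = 20*sin(180) + -13*cos(180) = 13
z' = -5

(-20, 13, -5)


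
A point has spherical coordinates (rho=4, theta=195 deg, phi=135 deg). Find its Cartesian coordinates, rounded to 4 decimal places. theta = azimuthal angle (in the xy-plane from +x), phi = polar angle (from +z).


x = 4 * sin(135) * cos(195) = -2.7321
y = 4 * sin(135) * sin(195) = -0.7321
z = 4 * cos(135) = -2.8284

(-2.7321, -0.7321, -2.8284)


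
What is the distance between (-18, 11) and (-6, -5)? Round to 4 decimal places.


d = sqrt((-6--18)^2 + (-5-11)^2) = 20

20


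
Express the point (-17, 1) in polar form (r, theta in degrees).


r = sqrt((-17)^2 + 1^2) = 17.0294
theta = atan2(1, -17) = 176.6335 degrees

r = 17.0294, theta = 176.6335 degrees


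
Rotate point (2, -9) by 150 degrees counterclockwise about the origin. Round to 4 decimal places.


x' = 2*cos(150) - -9*sin(150) = 2.7679
y' = 2*sin(150) + -9*cos(150) = 8.7942

(2.7679, 8.7942)


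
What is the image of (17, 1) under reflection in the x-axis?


Reflection across x-axis: (x, y) -> (x, -y)
(17, 1) -> (17, -1)

(17, -1)


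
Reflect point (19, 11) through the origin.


Reflection through origin: (x, y) -> (-x, -y)
(19, 11) -> (-19, -11)

(-19, -11)


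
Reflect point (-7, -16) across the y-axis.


Reflection across y-axis: (x, y) -> (-x, y)
(-7, -16) -> (7, -16)

(7, -16)


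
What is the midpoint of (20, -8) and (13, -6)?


Midpoint = ((20+13)/2, (-8+-6)/2) = (16.5, -7)

(16.5, -7)


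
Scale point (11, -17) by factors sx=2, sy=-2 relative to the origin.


Scaling: (x*sx, y*sy) = (11*2, -17*-2) = (22, 34)

(22, 34)


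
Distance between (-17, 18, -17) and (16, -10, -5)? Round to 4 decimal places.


d = sqrt((16--17)^2 + (-10-18)^2 + (-5--17)^2) = 44.911

44.911


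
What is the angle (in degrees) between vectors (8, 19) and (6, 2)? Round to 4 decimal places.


dot = 8*6 + 19*2 = 86
|u| = 20.6155, |v| = 6.3246
cos(angle) = 0.6596
angle = 48.7314 degrees

48.7314 degrees


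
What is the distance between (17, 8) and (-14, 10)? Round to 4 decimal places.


d = sqrt((-14-17)^2 + (10-8)^2) = 31.0644

31.0644


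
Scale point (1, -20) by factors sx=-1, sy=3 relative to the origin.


Scaling: (x*sx, y*sy) = (1*-1, -20*3) = (-1, -60)

(-1, -60)


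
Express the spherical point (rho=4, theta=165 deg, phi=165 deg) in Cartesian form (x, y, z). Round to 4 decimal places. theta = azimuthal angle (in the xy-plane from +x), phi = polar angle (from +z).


x = 4 * sin(165) * cos(165) = -1
y = 4 * sin(165) * sin(165) = 0.2679
z = 4 * cos(165) = -3.8637

(-1, 0.2679, -3.8637)


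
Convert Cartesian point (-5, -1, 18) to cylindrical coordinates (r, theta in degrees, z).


r = sqrt((-5)^2 + (-1)^2) = 5.099
theta = atan2(-1, -5) = 191.3099 deg
z = 18

r = 5.099, theta = 191.3099 deg, z = 18


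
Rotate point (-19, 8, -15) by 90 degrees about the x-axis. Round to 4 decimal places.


x' = -19
y' = 8*cos(90) - -15*sin(90) = 15
z' = 8*sin(90) + -15*cos(90) = 8

(-19, 15, 8)


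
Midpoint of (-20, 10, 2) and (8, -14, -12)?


Midpoint = ((-20+8)/2, (10+-14)/2, (2+-12)/2) = (-6, -2, -5)

(-6, -2, -5)


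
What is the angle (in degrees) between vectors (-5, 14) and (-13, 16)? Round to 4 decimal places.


dot = -5*-13 + 14*16 = 289
|u| = 14.8661, |v| = 20.6155
cos(angle) = 0.943
angle = 19.44 degrees

19.44 degrees


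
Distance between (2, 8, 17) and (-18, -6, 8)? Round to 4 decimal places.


d = sqrt((-18-2)^2 + (-6-8)^2 + (8-17)^2) = 26.0192

26.0192


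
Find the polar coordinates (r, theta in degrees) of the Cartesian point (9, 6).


r = sqrt(9^2 + 6^2) = 10.8167
theta = atan2(6, 9) = 33.6901 degrees

r = 10.8167, theta = 33.6901 degrees


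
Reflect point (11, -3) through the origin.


Reflection through origin: (x, y) -> (-x, -y)
(11, -3) -> (-11, 3)

(-11, 3)


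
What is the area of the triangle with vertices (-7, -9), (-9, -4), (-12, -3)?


Area = |x1(y2-y3) + x2(y3-y1) + x3(y1-y2)| / 2
= |-7*(-4--3) + -9*(-3--9) + -12*(-9--4)| / 2
= 6.5

6.5


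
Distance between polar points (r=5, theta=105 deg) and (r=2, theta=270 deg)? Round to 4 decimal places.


d = sqrt(r1^2 + r2^2 - 2*r1*r2*cos(t2-t1))
d = sqrt(5^2 + 2^2 - 2*5*2*cos(270-105)) = 6.9512

6.9512


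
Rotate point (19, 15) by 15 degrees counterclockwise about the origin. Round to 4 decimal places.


x' = 19*cos(15) - 15*sin(15) = 14.4703
y' = 19*sin(15) + 15*cos(15) = 19.4064

(14.4703, 19.4064)


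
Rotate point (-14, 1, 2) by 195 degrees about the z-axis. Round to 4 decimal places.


x' = -14*cos(195) - 1*sin(195) = 13.7818
y' = -14*sin(195) + 1*cos(195) = 2.6575
z' = 2

(13.7818, 2.6575, 2)


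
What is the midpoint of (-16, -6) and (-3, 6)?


Midpoint = ((-16+-3)/2, (-6+6)/2) = (-9.5, 0)

(-9.5, 0)


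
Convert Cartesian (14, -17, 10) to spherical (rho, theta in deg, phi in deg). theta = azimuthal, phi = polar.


rho = sqrt(14^2 + (-17)^2 + 10^2) = 24.1868
theta = atan2(-17, 14) = 309.4725 deg
phi = acos(10/24.1868) = 65.5783 deg

rho = 24.1868, theta = 309.4725 deg, phi = 65.5783 deg


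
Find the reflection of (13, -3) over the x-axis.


Reflection across x-axis: (x, y) -> (x, -y)
(13, -3) -> (13, 3)

(13, 3)


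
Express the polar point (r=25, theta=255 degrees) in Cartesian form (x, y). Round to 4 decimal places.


x = 25 * cos(255) = -6.4705
y = 25 * sin(255) = -24.1481

(-6.4705, -24.1481)


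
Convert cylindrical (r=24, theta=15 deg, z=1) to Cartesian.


x = 24 * cos(15) = 23.1822
y = 24 * sin(15) = 6.2117
z = 1

(23.1822, 6.2117, 1)


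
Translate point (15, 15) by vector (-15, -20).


Translation: (x+dx, y+dy) = (15+-15, 15+-20) = (0, -5)

(0, -5)


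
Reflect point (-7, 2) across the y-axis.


Reflection across y-axis: (x, y) -> (-x, y)
(-7, 2) -> (7, 2)

(7, 2)


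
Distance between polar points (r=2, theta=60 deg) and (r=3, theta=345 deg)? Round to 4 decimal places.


d = sqrt(r1^2 + r2^2 - 2*r1*r2*cos(t2-t1))
d = sqrt(2^2 + 3^2 - 2*2*3*cos(345-60)) = 3.1455

3.1455


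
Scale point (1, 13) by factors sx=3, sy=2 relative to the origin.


Scaling: (x*sx, y*sy) = (1*3, 13*2) = (3, 26)

(3, 26)


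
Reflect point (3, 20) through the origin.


Reflection through origin: (x, y) -> (-x, -y)
(3, 20) -> (-3, -20)

(-3, -20)


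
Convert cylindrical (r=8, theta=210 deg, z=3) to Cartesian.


x = 8 * cos(210) = -6.9282
y = 8 * sin(210) = -4
z = 3

(-6.9282, -4, 3)


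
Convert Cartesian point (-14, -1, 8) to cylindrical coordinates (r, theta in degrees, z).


r = sqrt((-14)^2 + (-1)^2) = 14.0357
theta = atan2(-1, -14) = 184.0856 deg
z = 8

r = 14.0357, theta = 184.0856 deg, z = 8


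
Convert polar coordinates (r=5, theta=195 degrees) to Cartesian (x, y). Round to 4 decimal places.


x = 5 * cos(195) = -4.8296
y = 5 * sin(195) = -1.2941

(-4.8296, -1.2941)


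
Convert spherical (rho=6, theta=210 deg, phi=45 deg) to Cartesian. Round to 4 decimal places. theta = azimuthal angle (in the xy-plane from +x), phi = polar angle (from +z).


x = 6 * sin(45) * cos(210) = -3.6742
y = 6 * sin(45) * sin(210) = -2.1213
z = 6 * cos(45) = 4.2426

(-3.6742, -2.1213, 4.2426)


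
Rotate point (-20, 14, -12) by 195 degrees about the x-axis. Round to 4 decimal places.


x' = -20
y' = 14*cos(195) - -12*sin(195) = -16.6288
z' = 14*sin(195) + -12*cos(195) = 7.9676

(-20, -16.6288, 7.9676)


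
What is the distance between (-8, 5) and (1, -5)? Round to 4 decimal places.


d = sqrt((1--8)^2 + (-5-5)^2) = 13.4536

13.4536


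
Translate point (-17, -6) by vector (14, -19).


Translation: (x+dx, y+dy) = (-17+14, -6+-19) = (-3, -25)

(-3, -25)


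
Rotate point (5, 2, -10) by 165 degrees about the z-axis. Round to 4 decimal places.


x' = 5*cos(165) - 2*sin(165) = -5.3473
y' = 5*sin(165) + 2*cos(165) = -0.6378
z' = -10

(-5.3473, -0.6378, -10)


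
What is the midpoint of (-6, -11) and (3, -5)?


Midpoint = ((-6+3)/2, (-11+-5)/2) = (-1.5, -8)

(-1.5, -8)


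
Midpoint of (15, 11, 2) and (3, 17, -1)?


Midpoint = ((15+3)/2, (11+17)/2, (2+-1)/2) = (9, 14, 0.5)

(9, 14, 0.5)


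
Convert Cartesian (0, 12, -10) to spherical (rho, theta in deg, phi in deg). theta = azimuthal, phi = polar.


rho = sqrt(0^2 + 12^2 + (-10)^2) = 15.6205
theta = atan2(12, 0) = 90 deg
phi = acos(-10/15.6205) = 129.8056 deg

rho = 15.6205, theta = 90 deg, phi = 129.8056 deg


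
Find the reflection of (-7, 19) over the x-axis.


Reflection across x-axis: (x, y) -> (x, -y)
(-7, 19) -> (-7, -19)

(-7, -19)


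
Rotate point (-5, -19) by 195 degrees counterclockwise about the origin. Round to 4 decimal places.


x' = -5*cos(195) - -19*sin(195) = -0.0879
y' = -5*sin(195) + -19*cos(195) = 19.6467

(-0.0879, 19.6467)


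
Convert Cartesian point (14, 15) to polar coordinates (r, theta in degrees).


r = sqrt(14^2 + 15^2) = 20.5183
theta = atan2(15, 14) = 46.9749 degrees

r = 20.5183, theta = 46.9749 degrees


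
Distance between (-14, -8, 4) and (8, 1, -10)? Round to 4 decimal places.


d = sqrt((8--14)^2 + (1--8)^2 + (-10-4)^2) = 27.5862

27.5862


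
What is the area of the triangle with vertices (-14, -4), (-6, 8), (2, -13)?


Area = |x1(y2-y3) + x2(y3-y1) + x3(y1-y2)| / 2
= |-14*(8--13) + -6*(-13--4) + 2*(-4-8)| / 2
= 132

132


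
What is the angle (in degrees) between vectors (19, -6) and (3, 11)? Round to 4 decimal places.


dot = 19*3 + -6*11 = -9
|u| = 19.9249, |v| = 11.4018
cos(angle) = -0.0396
angle = 92.2704 degrees

92.2704 degrees


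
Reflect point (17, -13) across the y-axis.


Reflection across y-axis: (x, y) -> (-x, y)
(17, -13) -> (-17, -13)

(-17, -13)


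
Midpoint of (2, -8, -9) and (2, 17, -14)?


Midpoint = ((2+2)/2, (-8+17)/2, (-9+-14)/2) = (2, 4.5, -11.5)

(2, 4.5, -11.5)


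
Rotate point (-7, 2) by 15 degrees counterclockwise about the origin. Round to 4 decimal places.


x' = -7*cos(15) - 2*sin(15) = -7.2791
y' = -7*sin(15) + 2*cos(15) = 0.1201

(-7.2791, 0.1201)


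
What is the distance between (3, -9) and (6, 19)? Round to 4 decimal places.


d = sqrt((6-3)^2 + (19--9)^2) = 28.1603

28.1603


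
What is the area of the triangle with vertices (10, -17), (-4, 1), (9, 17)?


Area = |x1(y2-y3) + x2(y3-y1) + x3(y1-y2)| / 2
= |10*(1-17) + -4*(17--17) + 9*(-17-1)| / 2
= 229

229


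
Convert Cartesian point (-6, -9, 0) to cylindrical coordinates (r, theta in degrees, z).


r = sqrt((-6)^2 + (-9)^2) = 10.8167
theta = atan2(-9, -6) = 236.3099 deg
z = 0

r = 10.8167, theta = 236.3099 deg, z = 0


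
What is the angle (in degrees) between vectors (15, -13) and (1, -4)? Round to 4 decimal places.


dot = 15*1 + -13*-4 = 67
|u| = 19.8494, |v| = 4.1231
cos(angle) = 0.8187
angle = 35.0494 degrees

35.0494 degrees


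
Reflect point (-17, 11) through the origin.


Reflection through origin: (x, y) -> (-x, -y)
(-17, 11) -> (17, -11)

(17, -11)


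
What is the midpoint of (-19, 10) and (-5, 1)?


Midpoint = ((-19+-5)/2, (10+1)/2) = (-12, 5.5)

(-12, 5.5)


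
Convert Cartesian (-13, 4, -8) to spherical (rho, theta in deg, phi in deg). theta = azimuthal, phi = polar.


rho = sqrt((-13)^2 + 4^2 + (-8)^2) = 15.7797
theta = atan2(4, -13) = 162.8973 deg
phi = acos(-8/15.7797) = 120.4628 deg

rho = 15.7797, theta = 162.8973 deg, phi = 120.4628 deg


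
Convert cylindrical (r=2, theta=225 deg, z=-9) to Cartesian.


x = 2 * cos(225) = -1.4142
y = 2 * sin(225) = -1.4142
z = -9

(-1.4142, -1.4142, -9)


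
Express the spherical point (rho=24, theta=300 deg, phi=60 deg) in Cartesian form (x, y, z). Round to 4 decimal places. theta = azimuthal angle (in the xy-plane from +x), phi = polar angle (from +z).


x = 24 * sin(60) * cos(300) = 10.3923
y = 24 * sin(60) * sin(300) = -18
z = 24 * cos(60) = 12

(10.3923, -18, 12)


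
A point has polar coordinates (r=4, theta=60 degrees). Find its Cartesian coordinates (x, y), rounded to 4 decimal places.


x = 4 * cos(60) = 2
y = 4 * sin(60) = 3.4641

(2, 3.4641)


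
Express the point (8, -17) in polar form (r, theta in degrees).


r = sqrt(8^2 + (-17)^2) = 18.7883
theta = atan2(-17, 8) = 295.2011 degrees

r = 18.7883, theta = 295.2011 degrees


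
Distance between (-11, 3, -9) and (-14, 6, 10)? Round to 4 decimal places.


d = sqrt((-14--11)^2 + (6-3)^2 + (10--9)^2) = 19.4679

19.4679


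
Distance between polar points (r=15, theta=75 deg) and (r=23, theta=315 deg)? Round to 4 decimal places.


d = sqrt(r1^2 + r2^2 - 2*r1*r2*cos(t2-t1))
d = sqrt(15^2 + 23^2 - 2*15*23*cos(315-75)) = 33.1512

33.1512


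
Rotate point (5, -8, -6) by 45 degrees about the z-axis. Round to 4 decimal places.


x' = 5*cos(45) - -8*sin(45) = 9.1924
y' = 5*sin(45) + -8*cos(45) = -2.1213
z' = -6

(9.1924, -2.1213, -6)


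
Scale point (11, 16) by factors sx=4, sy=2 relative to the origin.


Scaling: (x*sx, y*sy) = (11*4, 16*2) = (44, 32)

(44, 32)


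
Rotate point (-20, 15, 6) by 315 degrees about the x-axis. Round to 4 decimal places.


x' = -20
y' = 15*cos(315) - 6*sin(315) = 14.8492
z' = 15*sin(315) + 6*cos(315) = -6.364

(-20, 14.8492, -6.364)


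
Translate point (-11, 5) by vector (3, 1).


Translation: (x+dx, y+dy) = (-11+3, 5+1) = (-8, 6)

(-8, 6)


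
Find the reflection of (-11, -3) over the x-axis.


Reflection across x-axis: (x, y) -> (x, -y)
(-11, -3) -> (-11, 3)

(-11, 3)


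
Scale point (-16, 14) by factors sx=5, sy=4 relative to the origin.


Scaling: (x*sx, y*sy) = (-16*5, 14*4) = (-80, 56)

(-80, 56)


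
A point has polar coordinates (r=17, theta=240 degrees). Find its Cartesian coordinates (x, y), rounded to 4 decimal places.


x = 17 * cos(240) = -8.5
y = 17 * sin(240) = -14.7224

(-8.5, -14.7224)


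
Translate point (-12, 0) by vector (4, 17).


Translation: (x+dx, y+dy) = (-12+4, 0+17) = (-8, 17)

(-8, 17)


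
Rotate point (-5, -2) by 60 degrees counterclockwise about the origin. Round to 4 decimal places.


x' = -5*cos(60) - -2*sin(60) = -0.7679
y' = -5*sin(60) + -2*cos(60) = -5.3301

(-0.7679, -5.3301)


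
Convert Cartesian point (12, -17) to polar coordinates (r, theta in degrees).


r = sqrt(12^2 + (-17)^2) = 20.8087
theta = atan2(-17, 12) = 305.2176 degrees

r = 20.8087, theta = 305.2176 degrees


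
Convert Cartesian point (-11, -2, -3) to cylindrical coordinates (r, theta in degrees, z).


r = sqrt((-11)^2 + (-2)^2) = 11.1803
theta = atan2(-2, -11) = 190.3048 deg
z = -3

r = 11.1803, theta = 190.3048 deg, z = -3


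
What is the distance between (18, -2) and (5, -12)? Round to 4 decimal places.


d = sqrt((5-18)^2 + (-12--2)^2) = 16.4012

16.4012


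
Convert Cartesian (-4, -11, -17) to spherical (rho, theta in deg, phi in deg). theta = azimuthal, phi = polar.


rho = sqrt((-4)^2 + (-11)^2 + (-17)^2) = 20.6398
theta = atan2(-11, -4) = 250.0169 deg
phi = acos(-17/20.6398) = 145.4521 deg

rho = 20.6398, theta = 250.0169 deg, phi = 145.4521 deg


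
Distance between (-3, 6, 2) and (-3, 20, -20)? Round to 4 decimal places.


d = sqrt((-3--3)^2 + (20-6)^2 + (-20-2)^2) = 26.0768

26.0768


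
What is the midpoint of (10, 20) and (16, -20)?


Midpoint = ((10+16)/2, (20+-20)/2) = (13, 0)

(13, 0)


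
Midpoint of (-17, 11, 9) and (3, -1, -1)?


Midpoint = ((-17+3)/2, (11+-1)/2, (9+-1)/2) = (-7, 5, 4)

(-7, 5, 4)


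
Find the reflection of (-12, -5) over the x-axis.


Reflection across x-axis: (x, y) -> (x, -y)
(-12, -5) -> (-12, 5)

(-12, 5)


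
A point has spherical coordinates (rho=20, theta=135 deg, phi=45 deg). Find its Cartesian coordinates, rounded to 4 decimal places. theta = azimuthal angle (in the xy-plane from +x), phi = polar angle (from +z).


x = 20 * sin(45) * cos(135) = -10
y = 20 * sin(45) * sin(135) = 10
z = 20 * cos(45) = 14.1421

(-10, 10, 14.1421)


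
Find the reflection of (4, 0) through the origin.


Reflection through origin: (x, y) -> (-x, -y)
(4, 0) -> (-4, 0)

(-4, 0)


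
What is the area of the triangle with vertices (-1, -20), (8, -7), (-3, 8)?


Area = |x1(y2-y3) + x2(y3-y1) + x3(y1-y2)| / 2
= |-1*(-7-8) + 8*(8--20) + -3*(-20--7)| / 2
= 139

139


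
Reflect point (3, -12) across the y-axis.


Reflection across y-axis: (x, y) -> (-x, y)
(3, -12) -> (-3, -12)

(-3, -12)


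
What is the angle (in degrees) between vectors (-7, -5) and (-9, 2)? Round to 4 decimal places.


dot = -7*-9 + -5*2 = 53
|u| = 8.6023, |v| = 9.2195
cos(angle) = 0.6683
angle = 48.0665 degrees

48.0665 degrees


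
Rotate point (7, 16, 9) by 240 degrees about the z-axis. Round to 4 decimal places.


x' = 7*cos(240) - 16*sin(240) = 10.3564
y' = 7*sin(240) + 16*cos(240) = -14.0622
z' = 9

(10.3564, -14.0622, 9)


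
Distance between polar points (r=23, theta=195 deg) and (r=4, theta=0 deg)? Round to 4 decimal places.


d = sqrt(r1^2 + r2^2 - 2*r1*r2*cos(t2-t1))
d = sqrt(23^2 + 4^2 - 2*23*4*cos(0-195)) = 26.8836

26.8836


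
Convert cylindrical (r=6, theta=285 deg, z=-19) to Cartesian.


x = 6 * cos(285) = 1.5529
y = 6 * sin(285) = -5.7956
z = -19

(1.5529, -5.7956, -19)


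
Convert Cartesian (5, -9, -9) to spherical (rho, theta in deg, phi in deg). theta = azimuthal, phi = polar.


rho = sqrt(5^2 + (-9)^2 + (-9)^2) = 13.6748
theta = atan2(-9, 5) = 299.0546 deg
phi = acos(-9/13.6748) = 131.1586 deg

rho = 13.6748, theta = 299.0546 deg, phi = 131.1586 deg


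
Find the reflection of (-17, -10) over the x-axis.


Reflection across x-axis: (x, y) -> (x, -y)
(-17, -10) -> (-17, 10)

(-17, 10)


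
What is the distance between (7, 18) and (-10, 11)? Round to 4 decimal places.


d = sqrt((-10-7)^2 + (11-18)^2) = 18.3848

18.3848


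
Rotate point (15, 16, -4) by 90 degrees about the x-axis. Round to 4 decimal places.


x' = 15
y' = 16*cos(90) - -4*sin(90) = 4
z' = 16*sin(90) + -4*cos(90) = 16

(15, 4, 16)


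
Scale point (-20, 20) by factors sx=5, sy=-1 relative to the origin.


Scaling: (x*sx, y*sy) = (-20*5, 20*-1) = (-100, -20)

(-100, -20)


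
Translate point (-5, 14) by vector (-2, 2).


Translation: (x+dx, y+dy) = (-5+-2, 14+2) = (-7, 16)

(-7, 16)


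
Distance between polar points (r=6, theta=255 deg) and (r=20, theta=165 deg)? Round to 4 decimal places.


d = sqrt(r1^2 + r2^2 - 2*r1*r2*cos(t2-t1))
d = sqrt(6^2 + 20^2 - 2*6*20*cos(165-255)) = 20.8806

20.8806


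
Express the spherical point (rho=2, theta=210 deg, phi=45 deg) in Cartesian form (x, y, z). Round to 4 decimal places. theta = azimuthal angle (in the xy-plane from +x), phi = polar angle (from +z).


x = 2 * sin(45) * cos(210) = -1.2247
y = 2 * sin(45) * sin(210) = -0.7071
z = 2 * cos(45) = 1.4142

(-1.2247, -0.7071, 1.4142)


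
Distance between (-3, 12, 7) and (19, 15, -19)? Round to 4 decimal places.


d = sqrt((19--3)^2 + (15-12)^2 + (-19-7)^2) = 34.1906

34.1906


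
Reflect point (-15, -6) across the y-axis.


Reflection across y-axis: (x, y) -> (-x, y)
(-15, -6) -> (15, -6)

(15, -6)


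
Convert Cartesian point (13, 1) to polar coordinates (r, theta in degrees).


r = sqrt(13^2 + 1^2) = 13.0384
theta = atan2(1, 13) = 4.3987 degrees

r = 13.0384, theta = 4.3987 degrees


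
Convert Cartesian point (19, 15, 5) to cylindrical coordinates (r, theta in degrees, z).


r = sqrt(19^2 + 15^2) = 24.2074
theta = atan2(15, 19) = 38.2902 deg
z = 5

r = 24.2074, theta = 38.2902 deg, z = 5


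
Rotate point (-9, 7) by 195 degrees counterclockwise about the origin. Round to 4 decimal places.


x' = -9*cos(195) - 7*sin(195) = 10.5051
y' = -9*sin(195) + 7*cos(195) = -4.4321

(10.5051, -4.4321)


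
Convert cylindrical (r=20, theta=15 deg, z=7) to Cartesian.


x = 20 * cos(15) = 19.3185
y = 20 * sin(15) = 5.1764
z = 7

(19.3185, 5.1764, 7)


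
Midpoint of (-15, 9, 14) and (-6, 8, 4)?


Midpoint = ((-15+-6)/2, (9+8)/2, (14+4)/2) = (-10.5, 8.5, 9)

(-10.5, 8.5, 9)


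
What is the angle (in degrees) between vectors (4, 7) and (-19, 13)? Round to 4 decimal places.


dot = 4*-19 + 7*13 = 15
|u| = 8.0623, |v| = 23.0217
cos(angle) = 0.0808
angle = 85.3645 degrees

85.3645 degrees


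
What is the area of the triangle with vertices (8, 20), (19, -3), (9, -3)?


Area = |x1(y2-y3) + x2(y3-y1) + x3(y1-y2)| / 2
= |8*(-3--3) + 19*(-3-20) + 9*(20--3)| / 2
= 115

115


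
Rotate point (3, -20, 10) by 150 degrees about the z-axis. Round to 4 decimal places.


x' = 3*cos(150) - -20*sin(150) = 7.4019
y' = 3*sin(150) + -20*cos(150) = 18.8205
z' = 10

(7.4019, 18.8205, 10)


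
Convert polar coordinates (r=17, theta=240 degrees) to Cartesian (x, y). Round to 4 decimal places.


x = 17 * cos(240) = -8.5
y = 17 * sin(240) = -14.7224

(-8.5, -14.7224)


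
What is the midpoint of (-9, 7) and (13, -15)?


Midpoint = ((-9+13)/2, (7+-15)/2) = (2, -4)

(2, -4)


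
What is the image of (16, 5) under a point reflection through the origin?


Reflection through origin: (x, y) -> (-x, -y)
(16, 5) -> (-16, -5)

(-16, -5)


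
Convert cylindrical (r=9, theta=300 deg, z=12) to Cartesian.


x = 9 * cos(300) = 4.5
y = 9 * sin(300) = -7.7942
z = 12

(4.5, -7.7942, 12)


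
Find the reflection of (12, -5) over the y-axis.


Reflection across y-axis: (x, y) -> (-x, y)
(12, -5) -> (-12, -5)

(-12, -5)


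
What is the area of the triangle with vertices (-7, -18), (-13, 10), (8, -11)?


Area = |x1(y2-y3) + x2(y3-y1) + x3(y1-y2)| / 2
= |-7*(10--11) + -13*(-11--18) + 8*(-18-10)| / 2
= 231

231


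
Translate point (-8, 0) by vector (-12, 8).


Translation: (x+dx, y+dy) = (-8+-12, 0+8) = (-20, 8)

(-20, 8)


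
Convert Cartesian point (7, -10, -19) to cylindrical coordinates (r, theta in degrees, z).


r = sqrt(7^2 + (-10)^2) = 12.2066
theta = atan2(-10, 7) = 304.992 deg
z = -19

r = 12.2066, theta = 304.992 deg, z = -19


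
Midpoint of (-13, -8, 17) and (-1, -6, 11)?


Midpoint = ((-13+-1)/2, (-8+-6)/2, (17+11)/2) = (-7, -7, 14)

(-7, -7, 14)


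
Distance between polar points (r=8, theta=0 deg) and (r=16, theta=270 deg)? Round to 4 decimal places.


d = sqrt(r1^2 + r2^2 - 2*r1*r2*cos(t2-t1))
d = sqrt(8^2 + 16^2 - 2*8*16*cos(270-0)) = 17.8885

17.8885


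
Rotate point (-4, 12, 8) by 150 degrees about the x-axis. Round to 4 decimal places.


x' = -4
y' = 12*cos(150) - 8*sin(150) = -14.3923
z' = 12*sin(150) + 8*cos(150) = -0.9282

(-4, -14.3923, -0.9282)


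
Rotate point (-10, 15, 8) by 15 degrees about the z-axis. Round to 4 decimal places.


x' = -10*cos(15) - 15*sin(15) = -13.5415
y' = -10*sin(15) + 15*cos(15) = 11.9007
z' = 8

(-13.5415, 11.9007, 8)


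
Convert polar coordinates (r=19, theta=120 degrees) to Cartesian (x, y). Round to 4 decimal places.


x = 19 * cos(120) = -9.5
y = 19 * sin(120) = 16.4545

(-9.5, 16.4545)


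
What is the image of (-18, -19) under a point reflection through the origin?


Reflection through origin: (x, y) -> (-x, -y)
(-18, -19) -> (18, 19)

(18, 19)


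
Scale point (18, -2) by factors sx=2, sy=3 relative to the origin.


Scaling: (x*sx, y*sy) = (18*2, -2*3) = (36, -6)

(36, -6)


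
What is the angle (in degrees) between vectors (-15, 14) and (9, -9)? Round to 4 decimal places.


dot = -15*9 + 14*-9 = -261
|u| = 20.5183, |v| = 12.7279
cos(angle) = -0.9994
angle = 178.0251 degrees

178.0251 degrees


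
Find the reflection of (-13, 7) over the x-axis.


Reflection across x-axis: (x, y) -> (x, -y)
(-13, 7) -> (-13, -7)

(-13, -7)


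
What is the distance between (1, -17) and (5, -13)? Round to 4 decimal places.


d = sqrt((5-1)^2 + (-13--17)^2) = 5.6569

5.6569


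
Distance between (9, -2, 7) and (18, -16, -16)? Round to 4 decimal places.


d = sqrt((18-9)^2 + (-16--2)^2 + (-16-7)^2) = 28.3901

28.3901


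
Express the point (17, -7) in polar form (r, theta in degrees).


r = sqrt(17^2 + (-7)^2) = 18.3848
theta = atan2(-7, 17) = 337.6199 degrees

r = 18.3848, theta = 337.6199 degrees


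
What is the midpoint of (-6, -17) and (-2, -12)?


Midpoint = ((-6+-2)/2, (-17+-12)/2) = (-4, -14.5)

(-4, -14.5)


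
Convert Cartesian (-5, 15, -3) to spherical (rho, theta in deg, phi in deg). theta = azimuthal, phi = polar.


rho = sqrt((-5)^2 + 15^2 + (-3)^2) = 16.0935
theta = atan2(15, -5) = 108.4349 deg
phi = acos(-3/16.0935) = 100.7434 deg

rho = 16.0935, theta = 108.4349 deg, phi = 100.7434 deg


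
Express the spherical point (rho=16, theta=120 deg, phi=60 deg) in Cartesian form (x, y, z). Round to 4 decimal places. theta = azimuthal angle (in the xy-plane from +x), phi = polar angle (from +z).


x = 16 * sin(60) * cos(120) = -6.9282
y = 16 * sin(60) * sin(120) = 12
z = 16 * cos(60) = 8

(-6.9282, 12, 8)
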